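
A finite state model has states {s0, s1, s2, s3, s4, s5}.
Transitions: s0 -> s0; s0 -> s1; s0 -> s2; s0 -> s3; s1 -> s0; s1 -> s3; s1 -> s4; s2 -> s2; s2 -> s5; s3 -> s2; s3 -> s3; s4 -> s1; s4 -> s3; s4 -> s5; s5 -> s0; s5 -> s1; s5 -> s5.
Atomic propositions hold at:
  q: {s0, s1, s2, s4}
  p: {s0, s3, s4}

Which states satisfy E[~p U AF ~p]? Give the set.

Sat(~p) = {s1, s2, s5}
AF ~p: least fixpoint, start Z0 = {s1, s2, s5}, add states with every successor in Z. Already a fixed point.
Sat(AF ~p) = {s1, s2, s5}
E[~p U AF ~p]: least fixpoint, start Z0 = Sat(AF ~p) = {s1, s2, s5}, add states in Sat(~p) with some successor in Z. Already a fixed point.
Sat(E[~p U AF ~p]) = {s1, s2, s5}

{s1, s2, s5}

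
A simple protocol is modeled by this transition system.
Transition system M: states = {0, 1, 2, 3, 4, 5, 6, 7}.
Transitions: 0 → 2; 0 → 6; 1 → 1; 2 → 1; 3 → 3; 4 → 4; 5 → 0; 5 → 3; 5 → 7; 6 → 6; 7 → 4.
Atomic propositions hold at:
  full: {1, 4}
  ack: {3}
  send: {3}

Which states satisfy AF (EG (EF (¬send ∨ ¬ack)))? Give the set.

Sat(¬send) = {0, 1, 2, 4, 5, 6, 7}
Sat(¬ack) = {0, 1, 2, 4, 5, 6, 7}
Sat(¬send ∨ ¬ack) = {0, 1, 2, 4, 5, 6, 7}
EF (¬send ∨ ¬ack): least fixpoint, start Z0 = {0, 1, 2, 4, 5, 6, 7}, add states with some successor in Z. Already a fixed point.
Sat(EF (¬send ∨ ¬ack)) = {0, 1, 2, 4, 5, 6, 7}
EG (EF (¬send ∨ ¬ack)): greatest fixpoint, start Z0 = {0, 1, 2, 4, 5, 6, 7}, keep only states in Sat with some successor in Z. Already a fixed point.
Sat(EG (EF (¬send ∨ ¬ack))) = {0, 1, 2, 4, 5, 6, 7}
AF (EG (EF (¬send ∨ ¬ack))): least fixpoint, start Z0 = {0, 1, 2, 4, 5, 6, 7}, add states with every successor in Z. Already a fixed point.
Sat(AF (EG (EF (¬send ∨ ¬ack)))) = {0, 1, 2, 4, 5, 6, 7}

{0, 1, 2, 4, 5, 6, 7}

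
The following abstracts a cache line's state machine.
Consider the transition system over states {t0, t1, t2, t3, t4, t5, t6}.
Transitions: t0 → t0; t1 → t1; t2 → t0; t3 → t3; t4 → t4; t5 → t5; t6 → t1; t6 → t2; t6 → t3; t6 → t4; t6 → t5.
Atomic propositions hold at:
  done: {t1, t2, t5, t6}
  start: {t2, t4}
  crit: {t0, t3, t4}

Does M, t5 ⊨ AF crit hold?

No

AF crit: least fixpoint, start Z0 = {t0, t3, t4}, add states with every successor in Z. Z1 = {t0, t2, t3, t4}; fixed.
Sat(AF crit) = {t0, t2, t3, t4}
t5 ∉ Sat(AF crit) = {t0, t2, t3, t4}, so the formula does not hold at t5.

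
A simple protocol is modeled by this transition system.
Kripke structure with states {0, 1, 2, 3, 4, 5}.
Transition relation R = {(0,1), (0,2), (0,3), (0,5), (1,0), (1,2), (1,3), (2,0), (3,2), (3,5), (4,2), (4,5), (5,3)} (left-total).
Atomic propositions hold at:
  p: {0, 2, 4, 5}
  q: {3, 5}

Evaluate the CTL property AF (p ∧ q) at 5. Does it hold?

Sat(p ∧ q) = {5}
AF (p ∧ q): least fixpoint, start Z0 = {5}, add states with every successor in Z. Already a fixed point.
Sat(AF (p ∧ q)) = {5}
5 ∈ Sat(AF (p ∧ q)) = {5}, so the formula holds at 5.

Yes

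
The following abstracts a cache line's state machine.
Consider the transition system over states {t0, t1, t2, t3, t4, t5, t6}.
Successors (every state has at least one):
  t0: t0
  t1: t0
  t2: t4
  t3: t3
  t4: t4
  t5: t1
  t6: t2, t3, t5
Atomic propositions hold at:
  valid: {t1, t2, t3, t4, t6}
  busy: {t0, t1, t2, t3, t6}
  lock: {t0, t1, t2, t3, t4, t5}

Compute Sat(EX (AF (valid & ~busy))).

Sat(~busy) = {t4, t5}
Sat(valid & ~busy) = {t4}
AF (valid & ~busy): least fixpoint, start Z0 = {t4}, add states with every successor in Z. Z1 = {t2, t4}; fixed.
Sat(AF (valid & ~busy)) = {t2, t4}
Sat(EX (AF (valid & ~busy))) = {s : some successor in {t2, t4}} = {t2, t4, t6}

{t2, t4, t6}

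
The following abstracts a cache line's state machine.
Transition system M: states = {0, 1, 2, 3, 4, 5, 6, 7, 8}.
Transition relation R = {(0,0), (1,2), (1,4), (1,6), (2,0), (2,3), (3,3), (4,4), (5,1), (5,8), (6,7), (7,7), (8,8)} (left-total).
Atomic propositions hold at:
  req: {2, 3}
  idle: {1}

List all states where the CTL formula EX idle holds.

Sat(EX idle) = {s : some successor in {1}} = {5}

{5}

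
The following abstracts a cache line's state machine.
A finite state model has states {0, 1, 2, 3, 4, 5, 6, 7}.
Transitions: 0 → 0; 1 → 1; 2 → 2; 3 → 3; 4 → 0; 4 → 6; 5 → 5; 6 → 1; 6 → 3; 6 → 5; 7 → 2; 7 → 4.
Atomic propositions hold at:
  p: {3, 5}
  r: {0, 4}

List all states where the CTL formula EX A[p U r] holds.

A[p U r]: least fixpoint, start Z0 = Sat(r) = {0, 4}, add states in Sat(p) with every successor in Z. Already a fixed point.
Sat(A[p U r]) = {0, 4}
Sat(EX A[p U r]) = {s : some successor in {0, 4}} = {0, 4, 7}

{0, 4, 7}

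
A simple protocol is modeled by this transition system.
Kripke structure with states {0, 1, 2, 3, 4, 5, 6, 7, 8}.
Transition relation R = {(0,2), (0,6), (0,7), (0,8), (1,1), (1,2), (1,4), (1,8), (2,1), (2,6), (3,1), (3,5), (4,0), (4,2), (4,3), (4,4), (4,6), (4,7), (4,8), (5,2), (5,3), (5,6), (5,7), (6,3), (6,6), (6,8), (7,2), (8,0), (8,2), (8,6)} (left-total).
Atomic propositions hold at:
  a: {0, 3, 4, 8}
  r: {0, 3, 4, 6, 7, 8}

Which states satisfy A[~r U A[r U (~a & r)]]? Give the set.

Sat(~r) = {1, 2, 5}
Sat(~a) = {1, 2, 5, 6, 7}
Sat(~a & r) = {6, 7}
A[r U (~a & r)]: least fixpoint, start Z0 = Sat((~a & r)) = {6, 7}, add states in Sat(r) with every successor in Z. Already a fixed point.
Sat(A[r U (~a & r)]) = {6, 7}
A[~r U A[r U (~a & r)]]: least fixpoint, start Z0 = Sat(A[r U (~a & r)]) = {6, 7}, add states in Sat(~r) with every successor in Z. Already a fixed point.
Sat(A[~r U A[r U (~a & r)]]) = {6, 7}

{6, 7}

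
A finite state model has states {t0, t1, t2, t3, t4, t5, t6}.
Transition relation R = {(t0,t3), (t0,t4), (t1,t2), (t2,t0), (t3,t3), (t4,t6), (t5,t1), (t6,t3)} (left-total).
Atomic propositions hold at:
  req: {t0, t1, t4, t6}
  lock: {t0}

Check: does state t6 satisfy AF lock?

AF lock: least fixpoint, start Z0 = {t0}, add states with every successor in Z. Z1 = {t0, t2}; Z2 = {t0, t1, t2}; Z3 = {t0, t1, t2, t5}; fixed.
Sat(AF lock) = {t0, t1, t2, t5}
t6 ∉ Sat(AF lock) = {t0, t1, t2, t5}, so the formula does not hold at t6.

No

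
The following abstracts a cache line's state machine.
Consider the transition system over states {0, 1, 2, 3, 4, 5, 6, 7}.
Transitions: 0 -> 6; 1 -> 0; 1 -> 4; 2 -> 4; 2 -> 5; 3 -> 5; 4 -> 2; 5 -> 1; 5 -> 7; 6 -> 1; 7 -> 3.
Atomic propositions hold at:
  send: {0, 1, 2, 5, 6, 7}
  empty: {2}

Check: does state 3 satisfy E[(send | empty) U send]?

Sat(send | empty) = {0, 1, 2, 5, 6, 7}
E[(send | empty) U send]: least fixpoint, start Z0 = Sat(send) = {0, 1, 2, 5, 6, 7}, add states in Sat(send | empty) with some successor in Z. Already a fixed point.
Sat(E[(send | empty) U send]) = {0, 1, 2, 5, 6, 7}
3 ∉ Sat(E[(send | empty) U send]) = {0, 1, 2, 5, 6, 7}, so the formula does not hold at 3.

No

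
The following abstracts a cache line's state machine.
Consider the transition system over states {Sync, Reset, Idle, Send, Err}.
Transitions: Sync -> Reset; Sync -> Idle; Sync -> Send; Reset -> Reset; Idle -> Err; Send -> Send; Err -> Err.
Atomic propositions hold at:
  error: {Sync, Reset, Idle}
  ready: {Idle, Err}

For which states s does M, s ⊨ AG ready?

{Idle, Err}

AG ready: greatest fixpoint, start Z0 = {Idle, Err}, keep only states in Sat with every successor in Z. Already a fixed point.
Sat(AG ready) = {Idle, Err}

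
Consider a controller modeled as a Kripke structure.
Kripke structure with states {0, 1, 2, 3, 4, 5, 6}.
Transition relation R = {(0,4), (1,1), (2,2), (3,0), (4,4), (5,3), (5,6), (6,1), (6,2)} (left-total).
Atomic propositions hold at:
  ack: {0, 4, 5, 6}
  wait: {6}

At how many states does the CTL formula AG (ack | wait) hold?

2

Sat(ack | wait) = {0, 4, 5, 6}
AG (ack | wait): greatest fixpoint, start Z0 = {0, 4, 5, 6}, keep only states in Sat with every successor in Z. Z1 = {0, 4}; fixed.
Sat(AG (ack | wait)) = {0, 4}
|Sat(AG (ack | wait))| = |{0, 4}| = 2.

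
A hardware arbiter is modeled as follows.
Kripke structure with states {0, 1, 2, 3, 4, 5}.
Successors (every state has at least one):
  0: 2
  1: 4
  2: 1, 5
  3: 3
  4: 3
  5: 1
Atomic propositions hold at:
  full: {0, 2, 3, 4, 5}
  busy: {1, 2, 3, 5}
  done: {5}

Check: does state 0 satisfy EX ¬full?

No

Sat(¬full) = {1}
Sat(EX ¬full) = {s : some successor in {1}} = {2, 5}
0 ∉ Sat(EX ¬full) = {2, 5}, so the formula does not hold at 0.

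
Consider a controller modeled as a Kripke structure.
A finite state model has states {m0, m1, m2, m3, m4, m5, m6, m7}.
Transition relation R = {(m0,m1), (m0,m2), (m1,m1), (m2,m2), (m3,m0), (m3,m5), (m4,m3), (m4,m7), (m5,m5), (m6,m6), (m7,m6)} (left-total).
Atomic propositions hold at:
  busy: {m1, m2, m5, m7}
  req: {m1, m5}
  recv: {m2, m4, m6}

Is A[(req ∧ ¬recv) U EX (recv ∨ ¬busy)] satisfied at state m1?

Sat(¬recv) = {m0, m1, m3, m5, m7}
Sat(req ∧ ¬recv) = {m1, m5}
Sat(¬busy) = {m0, m3, m4, m6}
Sat(recv ∨ ¬busy) = {m0, m2, m3, m4, m6}
Sat(EX (recv ∨ ¬busy)) = {s : some successor in {m0, m2, m3, m4, m6}} = {m0, m2, m3, m4, m6, m7}
A[(req ∧ ¬recv) U EX (recv ∨ ¬busy)]: least fixpoint, start Z0 = Sat(EX (recv ∨ ¬busy)) = {m0, m2, m3, m4, m6, m7}, add states in Sat(req ∧ ¬recv) with every successor in Z. Already a fixed point.
Sat(A[(req ∧ ¬recv) U EX (recv ∨ ¬busy)]) = {m0, m2, m3, m4, m6, m7}
m1 ∉ Sat(A[(req ∧ ¬recv) U EX (recv ∨ ¬busy)]) = {m0, m2, m3, m4, m6, m7}, so the formula does not hold at m1.

No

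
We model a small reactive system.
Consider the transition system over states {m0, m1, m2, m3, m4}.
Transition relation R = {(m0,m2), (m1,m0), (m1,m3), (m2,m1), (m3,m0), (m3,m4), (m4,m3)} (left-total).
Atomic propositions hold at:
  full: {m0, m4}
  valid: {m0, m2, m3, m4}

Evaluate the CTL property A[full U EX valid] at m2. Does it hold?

No

Sat(EX valid) = {s : some successor in {m0, m2, m3, m4}} = {m0, m1, m3, m4}
A[full U EX valid]: least fixpoint, start Z0 = Sat(EX valid) = {m0, m1, m3, m4}, add states in Sat(full) with every successor in Z. Already a fixed point.
Sat(A[full U EX valid]) = {m0, m1, m3, m4}
m2 ∉ Sat(A[full U EX valid]) = {m0, m1, m3, m4}, so the formula does not hold at m2.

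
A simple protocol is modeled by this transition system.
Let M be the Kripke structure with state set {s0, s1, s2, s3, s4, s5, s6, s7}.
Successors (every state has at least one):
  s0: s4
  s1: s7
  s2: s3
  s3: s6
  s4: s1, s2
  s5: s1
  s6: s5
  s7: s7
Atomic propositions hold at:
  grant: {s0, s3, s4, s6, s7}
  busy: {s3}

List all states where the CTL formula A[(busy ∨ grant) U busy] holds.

Sat(busy ∨ grant) = {s0, s3, s4, s6, s7}
A[(busy ∨ grant) U busy]: least fixpoint, start Z0 = Sat(busy) = {s3}, add states in Sat(busy ∨ grant) with every successor in Z. Already a fixed point.
Sat(A[(busy ∨ grant) U busy]) = {s3}

{s3}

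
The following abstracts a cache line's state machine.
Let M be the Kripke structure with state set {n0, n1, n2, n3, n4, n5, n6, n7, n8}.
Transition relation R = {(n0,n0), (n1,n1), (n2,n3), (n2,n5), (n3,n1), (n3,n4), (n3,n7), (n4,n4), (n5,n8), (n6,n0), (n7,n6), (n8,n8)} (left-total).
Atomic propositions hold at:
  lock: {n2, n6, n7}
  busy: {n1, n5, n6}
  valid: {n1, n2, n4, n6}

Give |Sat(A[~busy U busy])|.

4

Sat(~busy) = {n0, n2, n3, n4, n7, n8}
A[~busy U busy]: least fixpoint, start Z0 = Sat(busy) = {n1, n5, n6}, add states in Sat(~busy) with every successor in Z. Z1 = {n1, n5, n6, n7}; fixed.
Sat(A[~busy U busy]) = {n1, n5, n6, n7}
|Sat(A[~busy U busy])| = |{n1, n5, n6, n7}| = 4.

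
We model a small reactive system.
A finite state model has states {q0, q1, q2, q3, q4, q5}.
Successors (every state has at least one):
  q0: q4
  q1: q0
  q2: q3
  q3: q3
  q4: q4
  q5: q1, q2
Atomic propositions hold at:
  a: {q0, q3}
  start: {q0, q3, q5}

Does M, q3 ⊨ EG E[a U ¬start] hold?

Sat(¬start) = {q1, q2, q4}
E[a U ¬start]: least fixpoint, start Z0 = Sat(¬start) = {q1, q2, q4}, add states in Sat(a) with some successor in Z. Z1 = {q0, q1, q2, q4}; fixed.
Sat(E[a U ¬start]) = {q0, q1, q2, q4}
EG E[a U ¬start]: greatest fixpoint, start Z0 = {q0, q1, q2, q4}, keep only states in Sat with some successor in Z. Z1 = {q0, q1, q4}; fixed.
Sat(EG E[a U ¬start]) = {q0, q1, q4}
q3 ∉ Sat(EG E[a U ¬start]) = {q0, q1, q4}, so the formula does not hold at q3.

No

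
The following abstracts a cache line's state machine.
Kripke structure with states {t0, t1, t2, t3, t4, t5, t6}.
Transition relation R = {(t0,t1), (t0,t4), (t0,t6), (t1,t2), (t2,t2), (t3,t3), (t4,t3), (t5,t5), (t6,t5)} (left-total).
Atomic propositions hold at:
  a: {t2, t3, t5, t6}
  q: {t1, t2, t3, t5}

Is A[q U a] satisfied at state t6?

A[q U a]: least fixpoint, start Z0 = Sat(a) = {t2, t3, t5, t6}, add states in Sat(q) with every successor in Z. Z1 = {t1, t2, t3, t5, t6}; fixed.
Sat(A[q U a]) = {t1, t2, t3, t5, t6}
t6 ∈ Sat(A[q U a]) = {t1, t2, t3, t5, t6}, so the formula holds at t6.

Yes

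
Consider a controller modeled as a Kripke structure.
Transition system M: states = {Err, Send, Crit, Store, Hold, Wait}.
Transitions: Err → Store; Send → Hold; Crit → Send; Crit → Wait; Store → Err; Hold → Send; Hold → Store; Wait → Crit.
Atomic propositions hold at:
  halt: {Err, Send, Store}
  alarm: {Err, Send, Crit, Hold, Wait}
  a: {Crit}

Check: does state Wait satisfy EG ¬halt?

Yes

Sat(¬halt) = {Crit, Hold, Wait}
EG ¬halt: greatest fixpoint, start Z0 = {Crit, Hold, Wait}, keep only states in Sat with some successor in Z. Z1 = {Crit, Wait}; fixed.
Sat(EG ¬halt) = {Crit, Wait}
Wait ∈ Sat(EG ¬halt) = {Crit, Wait}, so the formula holds at Wait.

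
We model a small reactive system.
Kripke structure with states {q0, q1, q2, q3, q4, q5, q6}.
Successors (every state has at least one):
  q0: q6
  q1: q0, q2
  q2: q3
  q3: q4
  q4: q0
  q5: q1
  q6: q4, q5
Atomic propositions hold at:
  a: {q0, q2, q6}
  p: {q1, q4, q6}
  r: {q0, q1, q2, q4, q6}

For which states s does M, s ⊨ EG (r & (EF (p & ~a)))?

Sat(~a) = {q1, q3, q4, q5}
Sat(p & ~a) = {q1, q4}
EF (p & ~a): least fixpoint, start Z0 = {q1, q4}, add states with some successor in Z. Z1 = {q1, q3, q4, q5, q6}; Z2 = {q0, q1, q2, q3, q4, q5, q6}; fixed.
Sat(EF (p & ~a)) = {q0, q1, q2, q3, q4, q5, q6}
Sat(r & (EF (p & ~a))) = {q0, q1, q2, q4, q6}
EG (r & (EF (p & ~a))): greatest fixpoint, start Z0 = {q0, q1, q2, q4, q6}, keep only states in Sat with some successor in Z. Z1 = {q0, q1, q4, q6}; fixed.
Sat(EG (r & (EF (p & ~a)))) = {q0, q1, q4, q6}

{q0, q1, q4, q6}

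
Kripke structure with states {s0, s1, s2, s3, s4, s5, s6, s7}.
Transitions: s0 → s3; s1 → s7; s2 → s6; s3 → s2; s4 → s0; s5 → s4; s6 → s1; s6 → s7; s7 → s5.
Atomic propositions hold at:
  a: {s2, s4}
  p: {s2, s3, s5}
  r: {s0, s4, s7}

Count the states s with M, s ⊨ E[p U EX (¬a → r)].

Sat(¬a) = {s0, s1, s3, s5, s6, s7}
Sat(¬a → r) = {s0, s2, s4, s7}
Sat(EX (¬a → r)) = {s : some successor in {s0, s2, s4, s7}} = {s1, s3, s4, s5, s6}
E[p U EX (¬a → r)]: least fixpoint, start Z0 = Sat(EX (¬a → r)) = {s1, s3, s4, s5, s6}, add states in Sat(p) with some successor in Z. Z1 = {s1, s2, s3, s4, s5, s6}; fixed.
Sat(E[p U EX (¬a → r)]) = {s1, s2, s3, s4, s5, s6}
|Sat(E[p U EX (¬a → r)])| = |{s1, s2, s3, s4, s5, s6}| = 6.

6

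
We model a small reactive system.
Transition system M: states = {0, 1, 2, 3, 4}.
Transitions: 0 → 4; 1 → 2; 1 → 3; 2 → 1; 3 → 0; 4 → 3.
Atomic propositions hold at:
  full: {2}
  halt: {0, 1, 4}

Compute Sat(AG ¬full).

Sat(¬full) = {0, 1, 3, 4}
AG ¬full: greatest fixpoint, start Z0 = {0, 1, 3, 4}, keep only states in Sat with every successor in Z. Z1 = {0, 3, 4}; fixed.
Sat(AG ¬full) = {0, 3, 4}

{0, 3, 4}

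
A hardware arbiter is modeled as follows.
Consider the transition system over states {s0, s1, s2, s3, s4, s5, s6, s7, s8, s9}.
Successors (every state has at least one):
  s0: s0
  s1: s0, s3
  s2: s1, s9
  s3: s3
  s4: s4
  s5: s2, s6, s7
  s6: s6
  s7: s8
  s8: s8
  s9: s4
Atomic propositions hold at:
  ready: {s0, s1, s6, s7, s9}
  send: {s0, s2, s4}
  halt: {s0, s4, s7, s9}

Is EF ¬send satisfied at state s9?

Yes

Sat(¬send) = {s1, s3, s5, s6, s7, s8, s9}
EF ¬send: least fixpoint, start Z0 = {s1, s3, s5, s6, s7, s8, s9}, add states with some successor in Z. Z1 = {s1, s2, s3, s5, s6, s7, s8, s9}; fixed.
Sat(EF ¬send) = {s1, s2, s3, s5, s6, s7, s8, s9}
s9 ∈ Sat(EF ¬send) = {s1, s2, s3, s5, s6, s7, s8, s9}, so the formula holds at s9.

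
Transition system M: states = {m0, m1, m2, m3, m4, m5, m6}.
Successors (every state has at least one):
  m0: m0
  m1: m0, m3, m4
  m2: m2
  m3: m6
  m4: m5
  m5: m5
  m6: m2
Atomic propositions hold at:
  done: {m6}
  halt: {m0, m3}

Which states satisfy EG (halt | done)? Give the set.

Sat(halt | done) = {m0, m3, m6}
EG (halt | done): greatest fixpoint, start Z0 = {m0, m3, m6}, keep only states in Sat with some successor in Z. Z1 = {m0, m3}; Z2 = {m0}; fixed.
Sat(EG (halt | done)) = {m0}

{m0}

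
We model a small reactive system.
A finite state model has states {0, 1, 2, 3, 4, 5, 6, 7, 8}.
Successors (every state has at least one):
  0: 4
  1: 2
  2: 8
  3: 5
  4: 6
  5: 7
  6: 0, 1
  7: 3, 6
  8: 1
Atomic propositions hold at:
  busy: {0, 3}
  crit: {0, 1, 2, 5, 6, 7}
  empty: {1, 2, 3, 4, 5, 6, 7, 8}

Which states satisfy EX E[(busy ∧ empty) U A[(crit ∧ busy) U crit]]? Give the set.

{1, 3, 4, 5, 6, 7, 8}

Sat(busy ∧ empty) = {3}
Sat(crit ∧ busy) = {0}
A[(crit ∧ busy) U crit]: least fixpoint, start Z0 = Sat(crit) = {0, 1, 2, 5, 6, 7}, add states in Sat(crit ∧ busy) with every successor in Z. Already a fixed point.
Sat(A[(crit ∧ busy) U crit]) = {0, 1, 2, 5, 6, 7}
E[(busy ∧ empty) U A[(crit ∧ busy) U crit]]: least fixpoint, start Z0 = Sat(A[(crit ∧ busy) U crit]) = {0, 1, 2, 5, 6, 7}, add states in Sat(busy ∧ empty) with some successor in Z. Z1 = {0, 1, 2, 3, 5, 6, 7}; fixed.
Sat(E[(busy ∧ empty) U A[(crit ∧ busy) U crit]]) = {0, 1, 2, 3, 5, 6, 7}
Sat(EX E[(busy ∧ empty) U A[(crit ∧ busy) U crit]]) = {s : some successor in {0, 1, 2, 3, 5, 6, 7}} = {1, 3, 4, 5, 6, 7, 8}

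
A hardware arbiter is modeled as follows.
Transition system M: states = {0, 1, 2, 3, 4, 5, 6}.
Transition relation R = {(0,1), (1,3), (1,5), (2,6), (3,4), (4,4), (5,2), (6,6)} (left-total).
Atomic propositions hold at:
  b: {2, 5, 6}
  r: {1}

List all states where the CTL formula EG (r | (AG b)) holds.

{1, 2, 5, 6}

AG b: greatest fixpoint, start Z0 = {2, 5, 6}, keep only states in Sat with every successor in Z. Already a fixed point.
Sat(AG b) = {2, 5, 6}
Sat(r | (AG b)) = {1, 2, 5, 6}
EG (r | (AG b)): greatest fixpoint, start Z0 = {1, 2, 5, 6}, keep only states in Sat with some successor in Z. Already a fixed point.
Sat(EG (r | (AG b))) = {1, 2, 5, 6}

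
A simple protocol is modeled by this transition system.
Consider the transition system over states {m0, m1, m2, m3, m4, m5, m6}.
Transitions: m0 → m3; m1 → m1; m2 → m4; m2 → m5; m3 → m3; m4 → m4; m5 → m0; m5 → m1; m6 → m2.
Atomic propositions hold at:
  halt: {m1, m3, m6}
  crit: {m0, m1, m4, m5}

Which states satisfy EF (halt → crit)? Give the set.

Sat(halt → crit) = {m0, m1, m2, m4, m5}
EF (halt → crit): least fixpoint, start Z0 = {m0, m1, m2, m4, m5}, add states with some successor in Z. Z1 = {m0, m1, m2, m4, m5, m6}; fixed.
Sat(EF (halt → crit)) = {m0, m1, m2, m4, m5, m6}

{m0, m1, m2, m4, m5, m6}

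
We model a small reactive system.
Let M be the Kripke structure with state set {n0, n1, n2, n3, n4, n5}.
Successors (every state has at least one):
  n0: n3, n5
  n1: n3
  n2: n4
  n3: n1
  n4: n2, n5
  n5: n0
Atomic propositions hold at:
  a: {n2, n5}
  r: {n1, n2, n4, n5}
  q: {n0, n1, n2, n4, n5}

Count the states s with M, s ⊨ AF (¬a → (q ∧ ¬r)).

4

Sat(¬a) = {n0, n1, n3, n4}
Sat(¬r) = {n0, n3}
Sat(q ∧ ¬r) = {n0}
Sat(¬a → (q ∧ ¬r)) = {n0, n2, n5}
AF (¬a → (q ∧ ¬r)): least fixpoint, start Z0 = {n0, n2, n5}, add states with every successor in Z. Z1 = {n0, n2, n4, n5}; fixed.
Sat(AF (¬a → (q ∧ ¬r))) = {n0, n2, n4, n5}
|Sat(AF (¬a → (q ∧ ¬r)))| = |{n0, n2, n4, n5}| = 4.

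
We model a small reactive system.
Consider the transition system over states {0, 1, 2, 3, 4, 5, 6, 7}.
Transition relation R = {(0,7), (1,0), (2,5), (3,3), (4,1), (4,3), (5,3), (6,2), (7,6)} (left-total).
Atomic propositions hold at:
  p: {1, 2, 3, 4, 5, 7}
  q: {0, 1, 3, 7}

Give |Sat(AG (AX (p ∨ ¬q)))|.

6

Sat(¬q) = {2, 4, 5, 6}
Sat(p ∨ ¬q) = {1, 2, 3, 4, 5, 6, 7}
Sat(AX (p ∨ ¬q)) = {s : every successor in {1, 2, 3, 4, 5, 6, 7}} = {0, 2, 3, 4, 5, 6, 7}
AG (AX (p ∨ ¬q)): greatest fixpoint, start Z0 = {0, 2, 3, 4, 5, 6, 7}, keep only states in Sat with every successor in Z. Z1 = {0, 2, 3, 5, 6, 7}; fixed.
Sat(AG (AX (p ∨ ¬q))) = {0, 2, 3, 5, 6, 7}
|Sat(AG (AX (p ∨ ¬q)))| = |{0, 2, 3, 5, 6, 7}| = 6.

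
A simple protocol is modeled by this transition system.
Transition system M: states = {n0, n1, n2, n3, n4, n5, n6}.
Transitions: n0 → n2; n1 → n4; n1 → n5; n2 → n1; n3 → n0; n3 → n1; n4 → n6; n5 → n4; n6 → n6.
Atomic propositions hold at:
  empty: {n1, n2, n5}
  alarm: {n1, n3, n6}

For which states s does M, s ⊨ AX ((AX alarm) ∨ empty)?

Sat(AX alarm) = {s : every successor in {n1, n3, n6}} = {n2, n4, n6}
Sat((AX alarm) ∨ empty) = {n1, n2, n4, n5, n6}
Sat(AX ((AX alarm) ∨ empty)) = {s : every successor in {n1, n2, n4, n5, n6}} = {n0, n1, n2, n4, n5, n6}

{n0, n1, n2, n4, n5, n6}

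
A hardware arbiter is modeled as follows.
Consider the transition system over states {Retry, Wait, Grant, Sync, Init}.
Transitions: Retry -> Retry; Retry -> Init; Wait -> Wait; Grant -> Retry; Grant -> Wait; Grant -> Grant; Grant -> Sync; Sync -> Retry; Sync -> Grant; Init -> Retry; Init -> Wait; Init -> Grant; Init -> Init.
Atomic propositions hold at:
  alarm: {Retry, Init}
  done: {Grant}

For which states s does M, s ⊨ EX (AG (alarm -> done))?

{Wait, Grant, Init}

Sat(alarm -> done) = {Wait, Grant, Sync}
AG (alarm -> done): greatest fixpoint, start Z0 = {Wait, Grant, Sync}, keep only states in Sat with every successor in Z. Z1 = {Wait}; fixed.
Sat(AG (alarm -> done)) = {Wait}
Sat(EX (AG (alarm -> done))) = {s : some successor in {Wait}} = {Wait, Grant, Init}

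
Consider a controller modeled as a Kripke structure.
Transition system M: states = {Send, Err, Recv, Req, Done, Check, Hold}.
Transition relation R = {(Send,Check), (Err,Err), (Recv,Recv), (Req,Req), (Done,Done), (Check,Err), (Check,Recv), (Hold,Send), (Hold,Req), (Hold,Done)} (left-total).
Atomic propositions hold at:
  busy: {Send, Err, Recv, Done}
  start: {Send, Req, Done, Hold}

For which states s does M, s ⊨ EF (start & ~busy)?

{Req, Hold}

Sat(~busy) = {Req, Check, Hold}
Sat(start & ~busy) = {Req, Hold}
EF (start & ~busy): least fixpoint, start Z0 = {Req, Hold}, add states with some successor in Z. Already a fixed point.
Sat(EF (start & ~busy)) = {Req, Hold}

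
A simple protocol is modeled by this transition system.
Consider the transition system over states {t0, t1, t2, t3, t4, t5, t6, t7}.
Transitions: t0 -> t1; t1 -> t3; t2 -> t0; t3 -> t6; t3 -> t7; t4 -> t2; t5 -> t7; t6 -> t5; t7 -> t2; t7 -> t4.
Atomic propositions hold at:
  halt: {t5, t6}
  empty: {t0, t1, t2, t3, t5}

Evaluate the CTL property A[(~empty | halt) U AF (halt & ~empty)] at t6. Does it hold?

Sat(~empty) = {t4, t6, t7}
Sat(~empty | halt) = {t4, t5, t6, t7}
Sat(halt & ~empty) = {t6}
AF (halt & ~empty): least fixpoint, start Z0 = {t6}, add states with every successor in Z. Already a fixed point.
Sat(AF (halt & ~empty)) = {t6}
A[(~empty | halt) U AF (halt & ~empty)]: least fixpoint, start Z0 = Sat(AF (halt & ~empty)) = {t6}, add states in Sat(~empty | halt) with every successor in Z. Already a fixed point.
Sat(A[(~empty | halt) U AF (halt & ~empty)]) = {t6}
t6 ∈ Sat(A[(~empty | halt) U AF (halt & ~empty)]) = {t6}, so the formula holds at t6.

Yes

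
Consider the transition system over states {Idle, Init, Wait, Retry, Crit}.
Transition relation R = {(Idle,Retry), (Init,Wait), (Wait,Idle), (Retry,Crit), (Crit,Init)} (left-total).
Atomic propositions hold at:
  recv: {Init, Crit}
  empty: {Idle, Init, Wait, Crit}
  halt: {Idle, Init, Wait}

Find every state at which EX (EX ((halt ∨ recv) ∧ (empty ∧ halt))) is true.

Sat(halt ∨ recv) = {Idle, Init, Wait, Crit}
Sat(empty ∧ halt) = {Idle, Init, Wait}
Sat((halt ∨ recv) ∧ (empty ∧ halt)) = {Idle, Init, Wait}
Sat(EX ((halt ∨ recv) ∧ (empty ∧ halt))) = {s : some successor in {Idle, Init, Wait}} = {Init, Wait, Crit}
Sat(EX (EX ((halt ∨ recv) ∧ (empty ∧ halt)))) = {s : some successor in {Init, Wait, Crit}} = {Init, Retry, Crit}

{Init, Retry, Crit}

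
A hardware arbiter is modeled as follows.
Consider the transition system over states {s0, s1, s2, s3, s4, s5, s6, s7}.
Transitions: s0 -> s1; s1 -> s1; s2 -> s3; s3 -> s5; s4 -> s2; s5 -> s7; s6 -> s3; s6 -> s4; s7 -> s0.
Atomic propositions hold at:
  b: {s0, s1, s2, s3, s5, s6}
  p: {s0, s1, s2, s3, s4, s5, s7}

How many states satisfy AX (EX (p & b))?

Sat(p & b) = {s0, s1, s2, s3, s5}
Sat(EX (p & b)) = {s : some successor in {s0, s1, s2, s3, s5}} = {s0, s1, s2, s3, s4, s6, s7}
Sat(AX (EX (p & b))) = {s : every successor in {s0, s1, s2, s3, s4, s6, s7}} = {s0, s1, s2, s4, s5, s6, s7}
|Sat(AX (EX (p & b)))| = |{s0, s1, s2, s4, s5, s6, s7}| = 7.

7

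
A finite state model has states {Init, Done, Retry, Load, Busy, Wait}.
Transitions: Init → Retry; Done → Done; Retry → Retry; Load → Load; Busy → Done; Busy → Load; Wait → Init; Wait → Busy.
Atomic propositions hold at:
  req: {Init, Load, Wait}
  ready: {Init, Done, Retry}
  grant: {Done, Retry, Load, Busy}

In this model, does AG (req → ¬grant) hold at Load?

No

Sat(¬grant) = {Init, Wait}
Sat(req → ¬grant) = {Init, Done, Retry, Busy, Wait}
AG (req → ¬grant): greatest fixpoint, start Z0 = {Init, Done, Retry, Busy, Wait}, keep only states in Sat with every successor in Z. Z1 = {Init, Done, Retry, Wait}; Z2 = {Init, Done, Retry}; fixed.
Sat(AG (req → ¬grant)) = {Init, Done, Retry}
Load ∉ Sat(AG (req → ¬grant)) = {Init, Done, Retry}, so the formula does not hold at Load.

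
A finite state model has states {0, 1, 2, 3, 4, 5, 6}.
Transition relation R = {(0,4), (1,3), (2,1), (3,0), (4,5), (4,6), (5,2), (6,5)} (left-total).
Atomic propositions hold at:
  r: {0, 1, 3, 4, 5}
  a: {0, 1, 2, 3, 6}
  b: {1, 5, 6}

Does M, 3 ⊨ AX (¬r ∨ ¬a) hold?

No

Sat(¬r) = {2, 6}
Sat(¬a) = {4, 5}
Sat(¬r ∨ ¬a) = {2, 4, 5, 6}
Sat(AX (¬r ∨ ¬a)) = {s : every successor in {2, 4, 5, 6}} = {0, 4, 5, 6}
3 ∉ Sat(AX (¬r ∨ ¬a)) = {0, 4, 5, 6}, so the formula does not hold at 3.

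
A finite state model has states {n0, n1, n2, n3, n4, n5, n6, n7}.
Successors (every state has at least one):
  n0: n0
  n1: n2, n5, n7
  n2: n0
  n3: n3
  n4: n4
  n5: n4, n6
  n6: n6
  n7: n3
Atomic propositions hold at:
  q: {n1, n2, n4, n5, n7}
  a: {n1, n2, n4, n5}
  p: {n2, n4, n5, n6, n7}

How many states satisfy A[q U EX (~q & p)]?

Sat(~q) = {n0, n3, n6}
Sat(~q & p) = {n6}
Sat(EX (~q & p)) = {s : some successor in {n6}} = {n5, n6}
A[q U EX (~q & p)]: least fixpoint, start Z0 = Sat(EX (~q & p)) = {n5, n6}, add states in Sat(q) with every successor in Z. Already a fixed point.
Sat(A[q U EX (~q & p)]) = {n5, n6}
|Sat(A[q U EX (~q & p)])| = |{n5, n6}| = 2.

2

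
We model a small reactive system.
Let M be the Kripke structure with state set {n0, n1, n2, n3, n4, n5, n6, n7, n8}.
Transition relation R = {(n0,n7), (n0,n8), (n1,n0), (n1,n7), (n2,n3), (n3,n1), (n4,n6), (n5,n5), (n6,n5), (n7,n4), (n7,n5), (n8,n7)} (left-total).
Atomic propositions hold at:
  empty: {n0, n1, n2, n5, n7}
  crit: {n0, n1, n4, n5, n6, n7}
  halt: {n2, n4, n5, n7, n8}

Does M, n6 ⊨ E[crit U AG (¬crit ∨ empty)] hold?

Yes

Sat(¬crit) = {n2, n3, n8}
Sat(¬crit ∨ empty) = {n0, n1, n2, n3, n5, n7, n8}
AG (¬crit ∨ empty): greatest fixpoint, start Z0 = {n0, n1, n2, n3, n5, n7, n8}, keep only states in Sat with every successor in Z. Z1 = {n0, n1, n2, n3, n5, n8}; Z2 = {n2, n3, n5}; Z3 = {n2, n5}; Z4 = {n5}; fixed.
Sat(AG (¬crit ∨ empty)) = {n5}
E[crit U AG (¬crit ∨ empty)]: least fixpoint, start Z0 = Sat(AG (¬crit ∨ empty)) = {n5}, add states in Sat(crit) with some successor in Z. Z1 = {n5, n6, n7}; Z2 = {n0, n1, n4, n5, n6, n7}; fixed.
Sat(E[crit U AG (¬crit ∨ empty)]) = {n0, n1, n4, n5, n6, n7}
n6 ∈ Sat(E[crit U AG (¬crit ∨ empty)]) = {n0, n1, n4, n5, n6, n7}, so the formula holds at n6.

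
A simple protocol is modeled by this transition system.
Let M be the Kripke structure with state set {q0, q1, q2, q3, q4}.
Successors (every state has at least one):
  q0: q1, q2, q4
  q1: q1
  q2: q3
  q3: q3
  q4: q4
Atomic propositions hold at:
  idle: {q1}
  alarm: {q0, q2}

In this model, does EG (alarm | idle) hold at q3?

Sat(alarm | idle) = {q0, q1, q2}
EG (alarm | idle): greatest fixpoint, start Z0 = {q0, q1, q2}, keep only states in Sat with some successor in Z. Z1 = {q0, q1}; fixed.
Sat(EG (alarm | idle)) = {q0, q1}
q3 ∉ Sat(EG (alarm | idle)) = {q0, q1}, so the formula does not hold at q3.

No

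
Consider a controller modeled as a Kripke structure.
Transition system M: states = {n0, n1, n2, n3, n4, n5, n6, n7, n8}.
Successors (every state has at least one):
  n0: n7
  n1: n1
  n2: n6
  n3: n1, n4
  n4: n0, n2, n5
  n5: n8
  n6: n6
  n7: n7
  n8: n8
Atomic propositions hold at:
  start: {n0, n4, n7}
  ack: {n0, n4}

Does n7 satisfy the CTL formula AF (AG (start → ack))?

Sat(start → ack) = {n0, n1, n2, n3, n4, n5, n6, n8}
AG (start → ack): greatest fixpoint, start Z0 = {n0, n1, n2, n3, n4, n5, n6, n8}, keep only states in Sat with every successor in Z. Z1 = {n1, n2, n3, n4, n5, n6, n8}; Z2 = {n1, n2, n3, n5, n6, n8}; Z3 = {n1, n2, n5, n6, n8}; fixed.
Sat(AG (start → ack)) = {n1, n2, n5, n6, n8}
AF (AG (start → ack)): least fixpoint, start Z0 = {n1, n2, n5, n6, n8}, add states with every successor in Z. Already a fixed point.
Sat(AF (AG (start → ack))) = {n1, n2, n5, n6, n8}
n7 ∉ Sat(AF (AG (start → ack))) = {n1, n2, n5, n6, n8}, so the formula does not hold at n7.

No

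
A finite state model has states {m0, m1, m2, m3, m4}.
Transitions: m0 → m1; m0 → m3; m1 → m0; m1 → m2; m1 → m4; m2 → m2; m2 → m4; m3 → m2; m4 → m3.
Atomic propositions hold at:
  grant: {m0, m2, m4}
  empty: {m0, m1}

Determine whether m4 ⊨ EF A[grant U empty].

A[grant U empty]: least fixpoint, start Z0 = Sat(empty) = {m0, m1}, add states in Sat(grant) with every successor in Z. Already a fixed point.
Sat(A[grant U empty]) = {m0, m1}
EF A[grant U empty]: least fixpoint, start Z0 = {m0, m1}, add states with some successor in Z. Already a fixed point.
Sat(EF A[grant U empty]) = {m0, m1}
m4 ∉ Sat(EF A[grant U empty]) = {m0, m1}, so the formula does not hold at m4.

No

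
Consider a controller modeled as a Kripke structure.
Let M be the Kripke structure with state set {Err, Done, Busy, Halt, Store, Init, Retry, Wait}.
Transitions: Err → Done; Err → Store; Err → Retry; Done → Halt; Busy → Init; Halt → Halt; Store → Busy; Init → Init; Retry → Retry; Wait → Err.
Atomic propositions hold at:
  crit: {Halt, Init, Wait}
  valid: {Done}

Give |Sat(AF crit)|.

AF crit: least fixpoint, start Z0 = {Halt, Init, Wait}, add states with every successor in Z. Z1 = {Done, Busy, Halt, Init, Wait}; Z2 = {Done, Busy, Halt, Store, Init, Wait}; fixed.
Sat(AF crit) = {Done, Busy, Halt, Store, Init, Wait}
|Sat(AF crit)| = |{Done, Busy, Halt, Store, Init, Wait}| = 6.

6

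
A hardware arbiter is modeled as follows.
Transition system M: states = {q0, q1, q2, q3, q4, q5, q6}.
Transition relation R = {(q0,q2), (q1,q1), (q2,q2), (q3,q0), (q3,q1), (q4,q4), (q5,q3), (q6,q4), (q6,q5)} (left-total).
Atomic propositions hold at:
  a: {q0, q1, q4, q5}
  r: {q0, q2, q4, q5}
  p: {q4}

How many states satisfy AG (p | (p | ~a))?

Sat(~a) = {q2, q3, q6}
Sat(p | ~a) = {q2, q3, q4, q6}
Sat(p | (p | ~a)) = {q2, q3, q4, q6}
AG (p | (p | ~a)): greatest fixpoint, start Z0 = {q2, q3, q4, q6}, keep only states in Sat with every successor in Z. Z1 = {q2, q4}; fixed.
Sat(AG (p | (p | ~a))) = {q2, q4}
|Sat(AG (p | (p | ~a)))| = |{q2, q4}| = 2.

2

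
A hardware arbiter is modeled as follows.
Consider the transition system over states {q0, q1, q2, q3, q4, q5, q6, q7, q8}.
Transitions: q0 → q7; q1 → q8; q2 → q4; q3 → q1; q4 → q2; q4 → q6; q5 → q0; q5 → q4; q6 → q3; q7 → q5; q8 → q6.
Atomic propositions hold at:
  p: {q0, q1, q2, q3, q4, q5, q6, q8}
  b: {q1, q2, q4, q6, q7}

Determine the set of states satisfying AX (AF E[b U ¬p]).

{q0}

Sat(¬p) = {q7}
E[b U ¬p]: least fixpoint, start Z0 = Sat(¬p) = {q7}, add states in Sat(b) with some successor in Z. Already a fixed point.
Sat(E[b U ¬p]) = {q7}
AF E[b U ¬p]: least fixpoint, start Z0 = {q7}, add states with every successor in Z. Z1 = {q0, q7}; fixed.
Sat(AF E[b U ¬p]) = {q0, q7}
Sat(AX (AF E[b U ¬p])) = {s : every successor in {q0, q7}} = {q0}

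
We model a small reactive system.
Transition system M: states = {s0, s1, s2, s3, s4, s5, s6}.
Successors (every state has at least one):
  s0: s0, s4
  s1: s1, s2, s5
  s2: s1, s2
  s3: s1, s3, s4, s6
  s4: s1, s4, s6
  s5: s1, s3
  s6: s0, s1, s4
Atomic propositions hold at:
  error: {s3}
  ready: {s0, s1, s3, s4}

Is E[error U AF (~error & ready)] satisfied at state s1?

Sat(~error) = {s0, s1, s2, s4, s5, s6}
Sat(~error & ready) = {s0, s1, s4}
AF (~error & ready): least fixpoint, start Z0 = {s0, s1, s4}, add states with every successor in Z. Z1 = {s0, s1, s4, s6}; fixed.
Sat(AF (~error & ready)) = {s0, s1, s4, s6}
E[error U AF (~error & ready)]: least fixpoint, start Z0 = Sat(AF (~error & ready)) = {s0, s1, s4, s6}, add states in Sat(error) with some successor in Z. Z1 = {s0, s1, s3, s4, s6}; fixed.
Sat(E[error U AF (~error & ready)]) = {s0, s1, s3, s4, s6}
s1 ∈ Sat(E[error U AF (~error & ready)]) = {s0, s1, s3, s4, s6}, so the formula holds at s1.

Yes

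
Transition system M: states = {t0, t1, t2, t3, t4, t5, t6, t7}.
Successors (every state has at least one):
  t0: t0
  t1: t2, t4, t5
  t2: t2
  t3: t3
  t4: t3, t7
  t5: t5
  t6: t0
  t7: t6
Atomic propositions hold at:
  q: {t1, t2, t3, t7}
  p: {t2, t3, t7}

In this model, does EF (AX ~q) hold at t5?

Yes

Sat(~q) = {t0, t4, t5, t6}
Sat(AX ~q) = {s : every successor in {t0, t4, t5, t6}} = {t0, t5, t6, t7}
EF (AX ~q): least fixpoint, start Z0 = {t0, t5, t6, t7}, add states with some successor in Z. Z1 = {t0, t1, t4, t5, t6, t7}; fixed.
Sat(EF (AX ~q)) = {t0, t1, t4, t5, t6, t7}
t5 ∈ Sat(EF (AX ~q)) = {t0, t1, t4, t5, t6, t7}, so the formula holds at t5.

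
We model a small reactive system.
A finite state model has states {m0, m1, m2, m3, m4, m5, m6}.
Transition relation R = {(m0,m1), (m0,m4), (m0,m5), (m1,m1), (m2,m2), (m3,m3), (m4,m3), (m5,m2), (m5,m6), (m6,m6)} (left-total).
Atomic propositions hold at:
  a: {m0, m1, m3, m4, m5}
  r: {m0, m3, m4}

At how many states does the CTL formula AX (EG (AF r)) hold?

AF r: least fixpoint, start Z0 = {m0, m3, m4}, add states with every successor in Z. Already a fixed point.
Sat(AF r) = {m0, m3, m4}
EG (AF r): greatest fixpoint, start Z0 = {m0, m3, m4}, keep only states in Sat with some successor in Z. Already a fixed point.
Sat(EG (AF r)) = {m0, m3, m4}
Sat(AX (EG (AF r))) = {s : every successor in {m0, m3, m4}} = {m3, m4}
|Sat(AX (EG (AF r)))| = |{m3, m4}| = 2.

2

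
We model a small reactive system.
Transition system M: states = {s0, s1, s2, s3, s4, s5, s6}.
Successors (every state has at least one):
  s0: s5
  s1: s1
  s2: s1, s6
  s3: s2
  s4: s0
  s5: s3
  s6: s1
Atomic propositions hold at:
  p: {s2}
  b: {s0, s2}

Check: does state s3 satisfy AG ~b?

Sat(~b) = {s1, s3, s4, s5, s6}
AG ~b: greatest fixpoint, start Z0 = {s1, s3, s4, s5, s6}, keep only states in Sat with every successor in Z. Z1 = {s1, s5, s6}; Z2 = {s1, s6}; fixed.
Sat(AG ~b) = {s1, s6}
s3 ∉ Sat(AG ~b) = {s1, s6}, so the formula does not hold at s3.

No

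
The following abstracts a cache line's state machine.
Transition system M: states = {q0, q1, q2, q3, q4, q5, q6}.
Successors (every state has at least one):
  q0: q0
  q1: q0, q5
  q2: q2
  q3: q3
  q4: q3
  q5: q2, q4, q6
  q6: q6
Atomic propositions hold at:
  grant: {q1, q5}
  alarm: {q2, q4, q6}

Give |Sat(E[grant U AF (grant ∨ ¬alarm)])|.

Sat(¬alarm) = {q0, q1, q3, q5}
Sat(grant ∨ ¬alarm) = {q0, q1, q3, q5}
AF (grant ∨ ¬alarm): least fixpoint, start Z0 = {q0, q1, q3, q5}, add states with every successor in Z. Z1 = {q0, q1, q3, q4, q5}; fixed.
Sat(AF (grant ∨ ¬alarm)) = {q0, q1, q3, q4, q5}
E[grant U AF (grant ∨ ¬alarm)]: least fixpoint, start Z0 = Sat(AF (grant ∨ ¬alarm)) = {q0, q1, q3, q4, q5}, add states in Sat(grant) with some successor in Z. Already a fixed point.
Sat(E[grant U AF (grant ∨ ¬alarm)]) = {q0, q1, q3, q4, q5}
|Sat(E[grant U AF (grant ∨ ¬alarm)])| = |{q0, q1, q3, q4, q5}| = 5.

5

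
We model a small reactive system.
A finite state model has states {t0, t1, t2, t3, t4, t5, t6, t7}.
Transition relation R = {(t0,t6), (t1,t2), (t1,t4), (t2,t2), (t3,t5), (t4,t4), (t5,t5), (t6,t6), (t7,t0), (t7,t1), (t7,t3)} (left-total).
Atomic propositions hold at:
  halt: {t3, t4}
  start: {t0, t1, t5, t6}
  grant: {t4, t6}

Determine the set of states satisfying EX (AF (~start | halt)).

{t1, t2, t4, t7}

Sat(~start) = {t2, t3, t4, t7}
Sat(~start | halt) = {t2, t3, t4, t7}
AF (~start | halt): least fixpoint, start Z0 = {t2, t3, t4, t7}, add states with every successor in Z. Z1 = {t1, t2, t3, t4, t7}; fixed.
Sat(AF (~start | halt)) = {t1, t2, t3, t4, t7}
Sat(EX (AF (~start | halt))) = {s : some successor in {t1, t2, t3, t4, t7}} = {t1, t2, t4, t7}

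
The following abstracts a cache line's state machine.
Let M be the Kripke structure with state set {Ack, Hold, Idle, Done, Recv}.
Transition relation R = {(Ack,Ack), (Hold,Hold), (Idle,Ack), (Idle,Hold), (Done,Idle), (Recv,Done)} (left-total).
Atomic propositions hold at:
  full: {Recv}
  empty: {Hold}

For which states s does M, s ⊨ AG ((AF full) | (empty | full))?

{Hold}

AF full: least fixpoint, start Z0 = {Recv}, add states with every successor in Z. Already a fixed point.
Sat(AF full) = {Recv}
Sat(empty | full) = {Hold, Recv}
Sat((AF full) | (empty | full)) = {Hold, Recv}
AG ((AF full) | (empty | full)): greatest fixpoint, start Z0 = {Hold, Recv}, keep only states in Sat with every successor in Z. Z1 = {Hold}; fixed.
Sat(AG ((AF full) | (empty | full))) = {Hold}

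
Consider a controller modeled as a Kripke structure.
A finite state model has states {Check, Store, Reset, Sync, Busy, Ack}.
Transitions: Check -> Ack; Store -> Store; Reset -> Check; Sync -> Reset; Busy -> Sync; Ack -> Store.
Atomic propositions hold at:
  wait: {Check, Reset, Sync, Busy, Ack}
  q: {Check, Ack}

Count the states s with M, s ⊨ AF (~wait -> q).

5

Sat(~wait) = {Store}
Sat(~wait -> q) = {Check, Reset, Sync, Busy, Ack}
AF (~wait -> q): least fixpoint, start Z0 = {Check, Reset, Sync, Busy, Ack}, add states with every successor in Z. Already a fixed point.
Sat(AF (~wait -> q)) = {Check, Reset, Sync, Busy, Ack}
|Sat(AF (~wait -> q))| = |{Check, Reset, Sync, Busy, Ack}| = 5.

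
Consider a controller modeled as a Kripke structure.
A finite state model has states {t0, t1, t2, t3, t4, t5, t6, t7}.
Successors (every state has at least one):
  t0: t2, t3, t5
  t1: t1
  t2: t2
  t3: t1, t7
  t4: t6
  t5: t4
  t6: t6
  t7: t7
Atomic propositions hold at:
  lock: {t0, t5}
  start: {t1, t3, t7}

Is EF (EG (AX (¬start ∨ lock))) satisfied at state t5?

Yes

Sat(¬start) = {t0, t2, t4, t5, t6}
Sat(¬start ∨ lock) = {t0, t2, t4, t5, t6}
Sat(AX (¬start ∨ lock)) = {s : every successor in {t0, t2, t4, t5, t6}} = {t2, t4, t5, t6}
EG (AX (¬start ∨ lock)): greatest fixpoint, start Z0 = {t2, t4, t5, t6}, keep only states in Sat with some successor in Z. Already a fixed point.
Sat(EG (AX (¬start ∨ lock))) = {t2, t4, t5, t6}
EF (EG (AX (¬start ∨ lock))): least fixpoint, start Z0 = {t2, t4, t5, t6}, add states with some successor in Z. Z1 = {t0, t2, t4, t5, t6}; fixed.
Sat(EF (EG (AX (¬start ∨ lock)))) = {t0, t2, t4, t5, t6}
t5 ∈ Sat(EF (EG (AX (¬start ∨ lock)))) = {t0, t2, t4, t5, t6}, so the formula holds at t5.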